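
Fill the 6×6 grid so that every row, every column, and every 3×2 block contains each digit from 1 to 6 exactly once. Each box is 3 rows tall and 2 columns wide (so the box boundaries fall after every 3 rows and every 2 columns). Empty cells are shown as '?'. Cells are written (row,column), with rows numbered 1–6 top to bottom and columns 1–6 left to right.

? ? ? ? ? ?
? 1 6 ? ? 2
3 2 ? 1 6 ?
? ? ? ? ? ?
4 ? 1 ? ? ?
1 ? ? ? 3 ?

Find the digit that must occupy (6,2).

(2,1) = 5 (sole candidate).
(2,5) = 4 (sole candidate).
(3,6) = 5 (sole candidate).
(5,6) = 6 (sole candidate).
(6,6) = 4 (sole candidate).
(1,1) = 6 (sole candidate).
(1,2) = 4 (sole candidate).
(1,5) = 1 (sole candidate).
(1,6) = 3 (sole candidate).
(2,4) = 3 (sole candidate).
(3,3) = 4 (sole candidate).
(4,1) = 2 (sole candidate).
(4,5) = 5 (sole candidate).
(4,6) = 1 (sole candidate).
(5,5) = 2 (sole candidate).
(4,3) = 3 (sole candidate).
(5,4) = 5 (sole candidate).
(6,3) = 2 (sole candidate).
(6,4) = 6 (sole candidate).
(1,3) = 5 (sole candidate).
(1,4) = 2 (sole candidate).
(4,2) = 6 (sole candidate).
(4,4) = 4 (sole candidate).
(5,2) = 3 (sole candidate).
(6,2) = 5: row 6 has {1,2,3,4,6}; col 2 has {1,2,3,4,6}; box has {1,2,3,4,6} → only 5 remains.

5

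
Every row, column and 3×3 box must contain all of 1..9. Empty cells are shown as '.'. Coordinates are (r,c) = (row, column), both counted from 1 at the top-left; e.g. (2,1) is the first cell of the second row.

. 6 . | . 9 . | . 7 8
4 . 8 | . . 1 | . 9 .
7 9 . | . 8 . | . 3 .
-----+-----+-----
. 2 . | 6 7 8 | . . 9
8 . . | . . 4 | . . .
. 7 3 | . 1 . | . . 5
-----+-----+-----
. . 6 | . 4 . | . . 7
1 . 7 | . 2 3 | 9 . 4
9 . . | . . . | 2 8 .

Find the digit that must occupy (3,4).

4

(4,1) = 5: row 4 has {2,6,7,8,9}; col 1 has {1,4,7,8,9}; box has {2,3,7,8} → only 5 remains.
(5,2) = 1: row 5 has {4,8}; col 2 has {2,6,7,9}; box has {2,3,5,7,8} → only 1 remains.
(5,3) = 9: row 5 has {1,4,8}; col 3 has {3,6,7,8}; box has {1,2,3,5,7,8} → only 9 remains.
(6,1) = 6: row 6 has {1,3,5,7}; col 1 has {1,4,5,7,8,9}; box has {1,2,3,5,7,8,9} → only 6 remains.
(4,3) = 4: row 4 has {2,5,6,7,8,9}; col 3 has {3,6,7,8,9}; box has {1,2,3,5,6,7,8,9} → only 4 remains.
(4,8) = 1: row 4 has {2,4,5,6,7,8,9}; col 8 has {3,7,8,9}; box has {5,9} → only 1 remains.
(7,8) = 5: row 7 has {4,6,7}; col 8 has {1,3,7,8,9}; box has {2,4,7,8,9} → only 5 remains.
(8,8) = 6: row 8 has {1,2,3,4,7,9}; col 8 has {1,3,5,7,8,9}; box has {2,4,5,7,8,9} → only 6 remains.
(9,3) = 5: row 9 has {2,8,9}; col 3 has {3,4,6,7,8,9}; box has {1,6,7,9} → only 5 remains.
(9,5) = 6: row 9 has {2,5,8,9}; col 5 has {1,2,4,7,8,9}; box has {2,3,4} → only 6 remains.
(9,6) = 7: row 9 has {2,5,6,8,9}; col 6 has {1,3,4,8}; box has {2,3,4,6} → only 7 remains.
(4,7) = 3: row 4 has {1,2,4,5,6,7,8,9}; col 7 has {2,9}; box has {1,5,9} → only 3 remains.
(5,8) = 2: row 5 has {1,4,8,9}; col 8 has {1,3,5,6,7,8,9}; box has {1,3,5,9} → only 2 remains.
(5,9) = 6: row 5 has {1,2,4,8,9}; col 9 has {4,5,7,8,9}; box has {1,2,3,5,9} → only 6 remains.
(6,8) = 4: row 6 has {1,3,5,6,7}; col 8 has {1,2,3,5,6,7,8,9}; box has {1,2,3,5,6,9} → only 4 remains.
(7,6) = 9: row 7 has {4,5,6,7}; col 6 has {1,3,4,7,8}; box has {2,3,4,6,7} → only 9 remains.
(7,7) = 1: row 7 has {4,5,6,7,9}; col 7 has {2,3,9}; box has {2,4,5,6,7,8,9} → only 1 remains.
(8,2) = 8: row 8 has {1,2,3,4,6,7,9}; col 2 has {1,2,6,7,9}; box has {1,5,6,7,9} → only 8 remains.
(8,4) = 5: row 8 has {1,2,3,4,6,7,8,9}; col 4 has {6}; box has {2,3,4,6,7,9} → only 5 remains.
(9,4) = 1: row 9 has {2,5,6,7,8,9}; col 4 has {5,6}; box has {2,3,4,5,6,7,9} → only 1 remains.
(9,9) = 3: row 9 has {1,2,5,6,7,8,9}; col 9 has {4,5,6,7,8,9}; box has {1,2,4,5,6,7,8,9} → only 3 remains.
(2,9) = 2: row 2 has {1,4,8,9}; col 9 has {3,4,5,6,7,8,9}; box has {3,7,8,9} → only 2 remains.
(3,9) = 1: row 3 has {3,7,8,9}; col 9 has {2,3,4,5,6,7,8,9}; box has {2,3,7,8,9} → only 1 remains.
(5,4) = 3: row 5 has {1,2,4,6,8,9}; col 4 has {1,5,6}; box has {1,4,6,7,8} → only 3 remains.
(5,5) = 5: row 5 has {1,2,3,4,6,8,9}; col 5 has {1,2,4,6,7,8,9}; box has {1,3,4,6,7,8} → only 5 remains.
(5,7) = 7: row 5 has {1,2,3,4,5,6,8,9}; col 7 has {1,2,3,9}; box has {1,2,3,4,5,6,9} → only 7 remains.
(6,6) = 2: row 6 has {1,3,4,5,6,7}; col 6 has {1,3,4,7,8,9}; box has {1,3,4,5,6,7,8} → only 2 remains.
(6,7) = 8: row 6 has {1,2,3,4,5,6,7}; col 7 has {1,2,3,7,9}; box has {1,2,3,4,5,6,7,9} → only 8 remains.
(7,2) = 3: row 7 has {1,4,5,6,7,9}; col 2 has {1,2,6,7,8,9}; box has {1,5,6,7,8,9} → only 3 remains.
(7,4) = 8: row 7 has {1,3,4,5,6,7,9}; col 4 has {1,3,5,6}; box has {1,2,3,4,5,6,7,9} → only 8 remains.
(9,2) = 4: row 9 has {1,2,3,5,6,7,8,9}; col 2 has {1,2,3,6,7,8,9}; box has {1,3,5,6,7,8,9} → only 4 remains.
(1,6) = 5: row 1 has {6,7,8,9}; col 6 has {1,2,3,4,7,8,9}; box has {1,8,9} → only 5 remains.
(1,7) = 4: row 1 has {5,6,7,8,9}; col 7 has {1,2,3,7,8,9}; box has {1,2,3,7,8,9} → only 4 remains.
(2,2) = 5: row 2 has {1,2,4,8,9}; col 2 has {1,2,3,4,6,7,8,9}; box has {4,6,7,8,9} → only 5 remains.
(2,4) = 7: row 2 has {1,2,4,5,8,9}; col 4 has {1,3,5,6,8}; box has {1,5,8,9} → only 7 remains.
(2,5) = 3: row 2 has {1,2,4,5,7,8,9}; col 5 has {1,2,4,5,6,7,8,9}; box has {1,5,7,8,9} → only 3 remains.
(2,7) = 6: row 2 has {1,2,3,4,5,7,8,9}; col 7 has {1,2,3,4,7,8,9}; box has {1,2,3,4,7,8,9} → only 6 remains.
(3,3) = 2: row 3 has {1,3,7,8,9}; col 3 has {3,4,5,6,7,8,9}; box has {4,5,6,7,8,9} → only 2 remains.
(3,4) = 4: row 3 has {1,2,3,7,8,9}; col 4 has {1,3,5,6,7,8}; box has {1,3,5,7,8,9} → only 4 remains.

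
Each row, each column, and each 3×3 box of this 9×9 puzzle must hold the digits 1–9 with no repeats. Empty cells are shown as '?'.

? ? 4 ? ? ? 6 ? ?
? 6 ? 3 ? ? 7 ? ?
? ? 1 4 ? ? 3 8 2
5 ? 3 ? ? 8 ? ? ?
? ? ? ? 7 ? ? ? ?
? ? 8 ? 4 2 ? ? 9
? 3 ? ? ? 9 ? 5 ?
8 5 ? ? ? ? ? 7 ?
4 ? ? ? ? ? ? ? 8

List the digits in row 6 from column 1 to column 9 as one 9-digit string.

718642539

row 1, column 1 = 3: in row 1, 3 can only go here (every other open cell in that row sees a 3).
row 2, column 5 = 8: in row 2, 8 can only go here (every other open cell in that row sees an 8).
row 1, column 2 = 8: in row 1, 8 can only go here (every other open cell in that row sees an 8).
row 5, column 7 = 8: in row 5, 8 can only go here (every other open cell in that row sees an 8).
row 6, column 8 = 3: in row 6, 3 can only go here (every other open cell in that row sees a 3).
row 5, column 6 = 3: in row 5, 3 can only go here (every other open cell in that row sees a 3).
row 7, column 4 = 8: in row 7, 8 can only go here (every other open cell in that row sees an 8).
row 9, column 5 = 3: in row 9, 3 can only go here (every other open cell in that row sees a 3).
row 8, column 9 = 3: in row 8, 3 can only go here (every other open cell in that row sees a 3).
row 2, column 3 = 5: in column 3, 5 can only go here (every other open cell in that column sees a 5).
row 2, column 6 = 1: row 2 has {3,5,6,7,8}; col 6 has {2,3,8,9}; box has {3,4,8} → only 1 remains.
row 2, column 9 = 4: row 2 has {1,3,5,6,7,8}; col 9 has {2,3,8,9}; box has {2,3,6,7,8} → only 4 remains.
row 2, column 8 = 9: row 2 has {1,3,4,5,6,7,8}; col 8 has {3,5,7,8}; box has {2,3,4,6,7,8} → only 9 remains.
row 1, column 8 = 1: row 1 has {3,4,6,8}; col 8 has {3,5,7,8,9}; box has {2,3,4,6,7,8,9} → only 1 remains.
row 1, column 9 = 5: row 1 has {1,3,4,6,8}; col 9 has {2,3,4,8,9}; box has {1,2,3,4,6,7,8,9} → only 5 remains.
row 2, column 1 = 2: row 2 has {1,3,4,5,6,7,8,9}; col 1 has {3,4,5,8}; box has {1,3,4,5,6,8} → only 2 remains.
row 1, column 6 = 7: row 1 has {1,3,4,5,6,8}; col 6 has {1,2,3,8,9}; box has {1,3,4,8} → only 7 remains.
row 5, column 4 = 5: in row 5, 5 can only go here (every other open cell in that row sees a 5).
row 6, column 7 = 5: in row 6, 5 can only go here (every other open cell in that row sees a 5).
row 7, column 7 = 4: in row 7, 4 can only go here (every other open cell in that row sees a 4).
row 8, column 6 = 4: in row 8, 4 can only go here (every other open cell in that row sees a 4).
row 9, column 6 = 5: in row 9, 5 can only go here (every other open cell in that row sees a 5).
row 3, column 6 = 6: row 3 has {1,2,3,4,8}; col 6 has {1,2,3,4,5,7,8,9}; box has {1,3,4,7,8} → only 6 remains.
row 3, column 5 = 5: in row 3, 5 can only go here (every other open cell in that row sees a 5).
row 9, column 4 = 7: in column 4, 7 can only go here (every other open cell in that column sees a 7).
row 7, column 3 = 7: in column 3, 7 can only go here (every other open cell in that column sees a 7).
row 7, column 5 = 2: in row 7, 2 can only go here (every other open cell in that row sees a 2).
row 1, column 5 = 9: row 1 has {1,3,4,5,6,7,8}; col 5 has {2,3,4,5,7,8}; box has {1,3,4,5,6,7,8} → only 9 remains.
row 1, column 4 = 2: row 1 has {1,3,4,5,6,7,8,9}; col 4 has {3,4,5,7,8}; box has {1,3,4,5,6,7,8,9} → only 2 remains.
row 4, column 4 = 9: in column 4, 9 can only go here (every other open cell in that column sees a 9).
row 4, column 9 = 7: in column 9, 7 can only go here (every other open cell in that column sees a 7).
Singles propagation stalls before every target cell is settled. Branch on row 4, column 7 (candidates {1,2}).
  Try row 4, column 7 = 1: this forces row 4, column 5=6, row 5, column 9=6, row 6, column 4=1, row 7, column 9=1, row 8, column 4=6, row 8, column 5=1, row 6, column 2=7, row 7, column 1=6; then row 6, column 1 has no candidate left — contradiction.
So row 4, column 7 = 2.
row 8, column 3 = 2 (hidden single in row 8).
row 5, column 2 = 2 (hidden single in row 5).
row 5, column 8 = 4 (hidden single in row 5).
row 4, column 8 = 6 (sole candidate).
row 5, column 9 = 1 (sole candidate).
row 7, column 9 = 6 (sole candidate).
row 9, column 8 = 2 (sole candidate).
row 4, column 5 = 1 (sole candidate).
row 6, column 4 = 6: row 6 has {2,3,4,5,8,9}; col 4 has {2,3,4,5,7,8,9}; box has {1,2,3,4,5,7,8,9} → only 6 remains.
row 7, column 1 = 1 (sole candidate).
row 8, column 4 = 1 (sole candidate).
row 8, column 5 = 6 (sole candidate).
row 8, column 7 = 9 (sole candidate).
row 9, column 2 = 9 (sole candidate).
row 9, column 3 = 6 (sole candidate).
row 9, column 7 = 1 (sole candidate).
row 3, column 2 = 7 (sole candidate).
row 4, column 2 = 4 (sole candidate).
row 5, column 3 = 9 (sole candidate).
row 6, column 1 = 7: row 6 has {2,3,4,5,6,8,9}; col 1 has {1,2,3,4,5,8}; box has {2,3,4,5,8,9} → only 7 remains.
row 6, column 2 = 1: row 6 has {2,3,4,5,6,7,8,9}; col 2 has {2,3,4,5,6,7,8,9}; box has {2,3,4,5,7,8,9} → only 1 remains.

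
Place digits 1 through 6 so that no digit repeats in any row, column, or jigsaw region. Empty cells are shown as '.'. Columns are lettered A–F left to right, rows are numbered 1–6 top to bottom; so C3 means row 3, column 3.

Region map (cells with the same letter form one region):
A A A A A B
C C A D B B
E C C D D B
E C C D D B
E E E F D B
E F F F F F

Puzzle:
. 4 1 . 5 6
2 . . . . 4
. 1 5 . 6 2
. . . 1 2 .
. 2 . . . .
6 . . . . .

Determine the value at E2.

A1 = 3: row 1 has {1,4,5,6}; col 1 has {2,6}; region has {1,4,5} → only 3 remains.
D1 = 2: row 1 has {1,3,4,5,6}; col 4 has {1}; region has {1,3,4,5} → only 2 remains.
C2 = 6: row 2 has {2,4}; col 3 has {1,5}; region has {1,2,3,4,5} → only 6 remains.
A3 = 4: row 3 has {1,2,5,6}; col 1 has {2,3,6}; region has {2,6} → only 4 remains.
D3 = 3: row 3 has {1,2,4,5,6}; col 4 has {1,2}; region has {1,2,6} → only 3 remains.
A4 = 5: row 4 has {1,2}; col 1 has {2,3,4,6}; region has {2,4,6} → only 5 remains.
F4 = 3: row 4 has {1,2,5}; col 6 has {2,4,6}; region has {2,4,6} → only 3 remains.
A5 = 1: row 5 has {2}; col 1 has {2,3,4,5,6}; region has {2,4,5,6} → only 1 remains.
C5 = 3: row 5 has {1,2}; col 3 has {1,5,6}; region has {1,2,4,5,6} → only 3 remains.
E5 = 4: row 5 has {1,2,3}; col 5 has {2,5,6}; region has {1,2,3,6} → only 4 remains.
F5 = 5: row 5 has {1,2,3,4}; col 6 has {2,3,4,6}; region has {2,3,4,6} → only 5 remains.
F6 = 1: row 6 has {6}; col 6 has {2,3,4,5,6}; region has {} → only 1 remains.
B2 = 3: row 2 has {2,4,6}; col 2 has {1,2,4}; region has {1,2,5} → only 3 remains.
D2 = 5: row 2 has {2,3,4,6}; col 4 has {1,2,3}; region has {1,2,3,4,6} → only 5 remains.
E2 = 1: row 2 has {2,3,4,5,6}; col 5 has {2,4,5,6}; region has {2,3,4,5,6} → only 1 remains.

1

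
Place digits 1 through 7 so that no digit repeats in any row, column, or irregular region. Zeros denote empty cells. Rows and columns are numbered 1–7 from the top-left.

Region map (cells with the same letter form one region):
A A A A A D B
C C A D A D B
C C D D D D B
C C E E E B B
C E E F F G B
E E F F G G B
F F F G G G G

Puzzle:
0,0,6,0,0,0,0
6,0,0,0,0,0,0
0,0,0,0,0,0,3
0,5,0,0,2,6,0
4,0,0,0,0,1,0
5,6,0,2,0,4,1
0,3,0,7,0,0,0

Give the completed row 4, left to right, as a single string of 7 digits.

3514267

r5c2 = 7: row 5 has {1,4}; col 2 has {3,5,6}; region has {2,5,6} → only 7 remains.
r5c3 = 3: row 5 has {1,4,7}; col 3 has {6}; region has {2,5,6,7} → only 3 remains.
r6c3 = 7: row 6 has {1,2,4,5,6}; col 3 has {3,6}; region has {2,3} → only 7 remains.
r6c5 = 3: row 6 has {1,2,4,5,6,7}; col 5 has {2}; region has {1,4,7} → only 3 remains.
r7c1 = 1: row 7 has {3,7}; col 1 has {4,5,6}; region has {2,3,7} → only 1 remains.
r4c1 = 3: in row 4, 3 can only go here (every other open cell in that row sees a 3).
r4c7 = 7: in row 4, 7 can only go here (every other open cell in that row sees a 7).
r5c7 = 2: in row 5, 2 can only go here (every other open cell in that row sees a 2).
r7c6 = 2: in row 7, 2 can only go here (every other open cell in that row sees a 2).
r7c3 = 4: in row 7, 4 can only go here (every other open cell in that row sees a 4).
r4c3 = 1: row 4 has {2,3,5,6,7}; col 3 has {3,4,6,7}; region has {2,3,5,6,7} → only 1 remains.
r4c4 = 4: row 4 has {1,2,3,5,6,7}; col 4 has {2,7}; region has {1,2,3,5,6,7} → only 4 remains.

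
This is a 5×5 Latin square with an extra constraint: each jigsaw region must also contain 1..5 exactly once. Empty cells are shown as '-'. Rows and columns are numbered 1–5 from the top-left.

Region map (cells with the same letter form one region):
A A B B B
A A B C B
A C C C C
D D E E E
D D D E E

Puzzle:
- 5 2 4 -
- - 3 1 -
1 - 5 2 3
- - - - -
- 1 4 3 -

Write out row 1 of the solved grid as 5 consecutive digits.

R1C1 = 3: row 1 has {2,4,5}; col 1 has {1}; region has {1,5} → only 3 remains.
R1C5 = 1: row 1 has {2,3,4,5}; col 5 has {3}; region has {2,3,4} → only 1 remains.

35241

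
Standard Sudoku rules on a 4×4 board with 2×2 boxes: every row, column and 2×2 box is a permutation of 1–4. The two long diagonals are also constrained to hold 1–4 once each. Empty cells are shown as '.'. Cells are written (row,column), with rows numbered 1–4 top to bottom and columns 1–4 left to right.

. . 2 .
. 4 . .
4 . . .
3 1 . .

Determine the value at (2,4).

(1,1) = 1: row 1 has {2}; col 1 has {3,4}; box has {4}; main diagonal has {4} → only 1 remains.
(1,2) = 3: row 1 has {1,2}; col 2 has {1,4}; box has {1,4} → only 3 remains.
(1,4) = 4: row 1 has {1,2,3}; col 4 has {}; box has {2}; anti-diagonal has {3} → only 4 remains.
(2,1) = 2: row 2 has {4}; col 1 has {1,3,4}; box has {1,3,4} → only 2 remains.
(2,3) = 1: row 2 has {2,4}; col 3 has {2}; box has {2,4}; anti-diagonal has {3,4} → only 1 remains.
(2,4) = 3: row 2 has {1,2,4}; col 4 has {4}; box has {1,2,4} → only 3 remains.

3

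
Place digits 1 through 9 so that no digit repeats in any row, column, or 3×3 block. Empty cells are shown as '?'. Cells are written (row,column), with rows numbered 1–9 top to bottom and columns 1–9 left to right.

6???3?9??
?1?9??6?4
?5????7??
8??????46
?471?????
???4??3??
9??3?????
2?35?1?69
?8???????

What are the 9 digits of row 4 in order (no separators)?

832759146

(8,2) = 7: row 8 has {1,2,3,5,6,9}; col 2 has {1,4,5,8}; box has {2,3,8,9} → only 7 remains.
(1,2) = 2: row 1 has {3,6,9}; col 2 has {1,4,5,7,8}; box has {1,5,6} → only 2 remains.
(2,3) = 8: row 2 has {1,4,6,9}; col 3 has {3,7}; box has {1,2,5,6} → only 8 remains.
(7,2) = 6: row 7 has {3,9}; col 2 has {1,2,4,5,7,8}; box has {2,3,7,8,9} → only 6 remains.
(1,3) = 4: row 1 has {2,3,6,9}; col 3 has {3,7,8}; box has {1,2,5,6,8} → only 4 remains.
(3,1) = 3: row 3 has {5,7}; col 1 has {2,6,8,9}; box has {1,2,4,5,6,8} → only 3 remains.
(3,3) = 9: row 3 has {3,5,7}; col 3 has {3,4,7,8}; box has {1,2,3,4,5,6,8} → only 9 remains.
(5,1) = 5: row 5 has {1,4,7}; col 1 has {2,3,6,8,9}; box has {4,7,8} → only 5 remains.
(6,1) = 1: row 6 has {3,4}; col 1 has {2,3,5,6,8,9}; box has {4,5,7,8} → only 1 remains.
(6,2) = 9: row 6 has {1,3,4}; col 2 has {1,2,4,5,6,7,8}; box has {1,4,5,7,8} → only 9 remains.
(9,1) = 4: row 9 has {8}; col 1 has {1,2,3,5,6,8,9}; box has {2,3,6,7,8,9} → only 4 remains.
(2,1) = 7: row 2 has {1,4,6,8,9}; col 1 has {1,2,3,4,5,6,8,9}; box has {1,2,3,4,5,6,8,9} → only 7 remains.
(4,2) = 3: row 4 has {4,6,8}; col 2 has {1,2,4,5,6,7,8,9}; box has {1,4,5,7,8,9} → only 3 remains.
(4,3) = 2: row 4 has {3,4,6,8}; col 3 has {3,4,7,8,9}; box has {1,3,4,5,7,8,9} → only 2 remains.
(4,4) = 7: row 4 has {2,3,4,6,8}; col 4 has {1,3,4,5,9}; box has {1,4} → only 7 remains.
(6,3) = 6: row 6 has {1,3,4,9}; col 3 has {2,3,4,7,8,9}; box has {1,2,3,4,5,7,8,9} → only 6 remains.
(1,4) = 8: row 1 has {2,3,4,6,9}; col 4 has {1,3,4,5,7,9}; box has {3,9} → only 8 remains.
(1,6) = 7: in row 1, 7 can only go here (every other open cell in that row sees a 7).
(2,8) = 3: in row 2, 3 can only go here (every other open cell in that row sees a 3).
(4,7) = 1: in row 4, 1 can only go here (every other open cell in that row sees a 1).
(5,6) = 3: in row 5, 3 can only go here (every other open cell in that row sees a 3).
(5,5) = 6: in row 5, 6 can only go here (every other open cell in that row sees a 6).
(5,8) = 9: in row 5, 9 can only go here (every other open cell in that row sees a 9).
(9,9) = 3: in row 9, 3 can only go here (every other open cell in that row sees a 3).
(3,5) = 1: in column 5, 1 can only go here (every other open cell in that column sees a 1).
(3,6) = 4: in row 3, 4 can only go here (every other open cell in that row sees a 4).
(3,4) = 6: in row 3, 6 can only go here (every other open cell in that row sees a 6).
(9,4) = 2: row 9 has {3,4,8}; col 4 has {1,3,4,5,6,7,8,9}; box has {1,3,5} → only 2 remains.
(9,7) = 5: row 9 has {2,3,4,8}; col 7 has {1,3,6,7,9}; box has {3,6,9} → only 5 remains.
(7,6) = 8: row 7 has {3,6,9}; col 6 has {1,3,4,7}; box has {1,2,3,5} → only 8 remains.
(8,5) = 4: row 8 has {1,2,3,5,6,7,9}; col 5 has {1,3,6}; box has {1,2,3,5,8} → only 4 remains.
(8,7) = 8: row 8 has {1,2,3,4,5,6,7,9}; col 7 has {1,3,5,6,7,9}; box has {3,5,6,9} → only 8 remains.
(9,3) = 1: row 9 has {2,3,4,5,8}; col 3 has {2,3,4,6,7,8,9}; box has {2,3,4,6,7,8,9} → only 1 remains.
(9,8) = 7: row 9 has {1,2,3,4,5,8}; col 8 has {3,4,6,9}; box has {3,5,6,8,9} → only 7 remains.
(5,7) = 2: row 5 has {1,3,4,5,6,7,9}; col 7 has {1,3,5,6,7,8,9}; box has {1,3,4,6,9} → only 2 remains.
(5,9) = 8: row 5 has {1,2,3,4,5,6,7,9}; col 9 has {3,4,6,9}; box has {1,2,3,4,6,9} → only 8 remains.
(6,8) = 5: row 6 has {1,3,4,6,9}; col 8 has {3,4,6,7,9}; box has {1,2,3,4,6,8,9} → only 5 remains.
(6,9) = 7: row 6 has {1,3,4,5,6,9}; col 9 has {3,4,6,8,9}; box has {1,2,3,4,5,6,8,9} → only 7 remains.
(7,3) = 5: row 7 has {3,6,8,9}; col 3 has {1,2,3,4,6,7,8,9}; box has {1,2,3,4,6,7,8,9} → only 5 remains.
(7,5) = 7: row 7 has {3,5,6,8,9}; col 5 has {1,3,4,6}; box has {1,2,3,4,5,8} → only 7 remains.
(7,7) = 4: row 7 has {3,5,6,7,8,9}; col 7 has {1,2,3,5,6,7,8,9}; box has {3,5,6,7,8,9} → only 4 remains.
(9,5) = 9: row 9 has {1,2,3,4,5,7,8}; col 5 has {1,3,4,6,7}; box has {1,2,3,4,5,7,8} → only 9 remains.
(9,6) = 6: row 9 has {1,2,3,4,5,7,8,9}; col 6 has {1,3,4,7,8}; box has {1,2,3,4,5,7,8,9} → only 6 remains.
(1,8) = 1: row 1 has {2,3,4,6,7,8,9}; col 8 has {3,4,5,6,7,9}; box has {3,4,6,7,9} → only 1 remains.
(1,9) = 5: row 1 has {1,2,3,4,6,7,8,9}; col 9 has {3,4,6,7,8,9}; box has {1,3,4,6,7,9} → only 5 remains.
(3,9) = 2: row 3 has {1,3,4,5,6,7,9}; col 9 has {3,4,5,6,7,8,9}; box has {1,3,4,5,6,7,9} → only 2 remains.
(4,5) = 5: row 4 has {1,2,3,4,6,7,8}; col 5 has {1,3,4,6,7,9}; box has {1,3,4,6,7} → only 5 remains.
(4,6) = 9: row 4 has {1,2,3,4,5,6,7,8}; col 6 has {1,3,4,6,7,8}; box has {1,3,4,5,6,7} → only 9 remains.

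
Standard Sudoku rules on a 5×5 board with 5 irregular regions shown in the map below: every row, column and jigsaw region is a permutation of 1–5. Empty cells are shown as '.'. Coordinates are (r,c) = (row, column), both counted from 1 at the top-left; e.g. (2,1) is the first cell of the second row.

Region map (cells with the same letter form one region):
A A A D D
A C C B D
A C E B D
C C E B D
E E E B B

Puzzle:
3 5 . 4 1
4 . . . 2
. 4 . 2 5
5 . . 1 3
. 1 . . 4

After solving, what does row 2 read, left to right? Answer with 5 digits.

43152

(1,3) = 2: row 1 has {1,3,4,5}; col 3 has {}; region has {3,4,5} → only 2 remains.
(2,2) = 3: row 2 has {2,4}; col 2 has {1,4,5}; region has {4,5} → only 3 remains.
(2,3) = 1: row 2 has {2,3,4}; col 3 has {2}; region has {3,4,5} → only 1 remains.
(2,4) = 5: row 2 has {1,2,3,4}; col 4 has {1,2,4}; region has {1,2,4} → only 5 remains.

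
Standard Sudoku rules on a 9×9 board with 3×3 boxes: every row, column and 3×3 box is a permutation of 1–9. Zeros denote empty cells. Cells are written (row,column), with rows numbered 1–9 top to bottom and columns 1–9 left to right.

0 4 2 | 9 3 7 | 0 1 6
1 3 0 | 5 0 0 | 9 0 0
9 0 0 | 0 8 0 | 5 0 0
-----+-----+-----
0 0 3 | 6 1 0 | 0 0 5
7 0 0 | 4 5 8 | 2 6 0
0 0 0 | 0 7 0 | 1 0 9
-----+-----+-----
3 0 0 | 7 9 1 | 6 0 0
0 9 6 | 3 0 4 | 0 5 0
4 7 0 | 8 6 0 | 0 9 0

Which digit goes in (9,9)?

2

(1,7) = 8 (sole candidate).
(3,2) = 6 (sole candidate).
(3,3) = 7 (sole candidate).
(3,6) = 2 (sole candidate).
(4,6) = 9 (sole candidate).
(5,2) = 1 (sole candidate).
(5,3) = 9 (sole candidate).
(5,9) = 3 (sole candidate).
(6,4) = 2 (sole candidate).
(6,6) = 3 (sole candidate).
(8,5) = 2 (sole candidate).
(8,7) = 7 (sole candidate).
(9,6) = 5 (sole candidate).
(9,7) = 3 (sole candidate).
(1,1) = 5 (sole candidate).
(2,3) = 8 (sole candidate).
(2,5) = 4 (sole candidate).
(2,6) = 6 (sole candidate).
(3,4) = 1 (sole candidate).
(3,9) = 4 (sole candidate).
(4,7) = 4 (sole candidate).
(6,8) = 8 (sole candidate).
(7,3) = 5 (sole candidate).
(8,1) = 8 (sole candidate).
(8,9) = 1 (sole candidate).
(9,3) = 1 (sole candidate).
(9,9) = 2: row 9 has {1,3,4,5,6,7,8,9}; col 9 has {1,3,4,5,6,9}; box has {1,3,5,6,7,9} → only 2 remains.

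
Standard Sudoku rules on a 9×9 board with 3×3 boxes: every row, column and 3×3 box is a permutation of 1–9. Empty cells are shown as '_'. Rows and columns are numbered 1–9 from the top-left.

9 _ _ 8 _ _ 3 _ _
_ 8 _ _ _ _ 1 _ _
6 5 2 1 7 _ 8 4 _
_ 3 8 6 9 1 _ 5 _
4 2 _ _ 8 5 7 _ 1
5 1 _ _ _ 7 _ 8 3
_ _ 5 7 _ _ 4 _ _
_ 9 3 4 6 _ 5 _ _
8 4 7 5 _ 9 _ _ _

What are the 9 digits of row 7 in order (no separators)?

r1c2 = 7 (sole candidate).
r2c1 = 3 (sole candidate).
r2c3 = 4 (sole candidate).
r3c6 = 3 (sole candidate).
r3c9 = 9 (sole candidate).
r4c1 = 7 (sole candidate).
r4c7 = 2 (sole candidate).
r4c9 = 4 (sole candidate).
r5c4 = 3 (sole candidate).
r6c4 = 2 (sole candidate).
r6c5 = 4 (sole candidate).
r7c2 = 6: row 7 has {4,5,7}; col 2 has {1,2,3,4,5,7,8,9}; box has {3,4,5,7,8,9} → only 6 remains.
r9c7 = 6 (sole candidate).
r9c9 = 2 (sole candidate).
r1c3 = 1 (sole candidate).
r2c4 = 9 (sole candidate).
r6c7 = 9 (sole candidate).
r7c9 = 8: row 7 has {4,5,6,7}; col 9 has {1,2,3,4,9}; box has {2,4,5,6} → only 8 remains.
r8c9 = 7 (sole candidate).
r5c8 = 6 (sole candidate).
r6c3 = 6 (sole candidate).
r7c6 = 2: row 7 has {4,5,6,7,8}; col 6 has {1,3,5,7,9}; box has {4,5,6,7,9} → only 2 remains.
r8c6 = 8 (sole candidate).
r8c8 = 1 (sole candidate).
r9c8 = 3 (sole candidate).
r1c8 = 2 (sole candidate).
r2c6 = 6 (sole candidate).
r2c8 = 7 (sole candidate).
r2c9 = 5 (sole candidate).
r5c3 = 9 (sole candidate).
r7c1 = 1: row 7 has {2,4,5,6,7,8}; col 1 has {3,4,5,6,7,8,9}; box has {3,4,5,6,7,8,9} → only 1 remains.
r7c5 = 3: row 7 has {1,2,4,5,6,7,8}; col 5 has {4,6,7,8,9}; box has {2,4,5,6,7,8,9} → only 3 remains.
r7c8 = 9: row 7 has {1,2,3,4,5,6,7,8}; col 8 has {1,2,3,4,5,6,7,8}; box has {1,2,3,4,5,6,7,8} → only 9 remains.

165732498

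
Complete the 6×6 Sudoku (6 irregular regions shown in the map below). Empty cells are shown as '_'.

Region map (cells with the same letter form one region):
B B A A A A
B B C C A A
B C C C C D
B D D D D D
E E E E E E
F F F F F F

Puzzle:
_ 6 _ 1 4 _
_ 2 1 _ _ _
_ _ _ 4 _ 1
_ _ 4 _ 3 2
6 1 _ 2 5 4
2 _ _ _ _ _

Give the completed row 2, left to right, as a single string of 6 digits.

421563

R2C5 = 6: row 2 has {1,2}; col 5 has {3,4,5}; region has {1,4} → only 6 remains.
R3C5 = 2 (sole candidate).
R4C2 = 5 (sole candidate).
R4C4 = 6 (sole candidate).
R5C3 = 3 (sole candidate).
R6C5 = 1 (sole candidate).
R3C2 = 3 (sole candidate).
R4C1 = 1 (sole candidate).
R6C2 = 4 (sole candidate).
R2C4 = 5: row 2 has {1,2,6}; col 4 has {1,2,4,6}; region has {1,2,3,4} → only 5 remains.
R2C6 = 3: row 2 has {1,2,5,6}; col 6 has {1,2,4}; region has {1,4,6} → only 3 remains.
R3C1 = 5 (sole candidate).
R3C3 = 6 (sole candidate).
R6C3 = 5 (sole candidate).
R6C4 = 3 (sole candidate).
R6C6 = 6 (sole candidate).
R1C1 = 3 (sole candidate).
R1C3 = 2 (sole candidate).
R1C6 = 5 (sole candidate).
R2C1 = 4: row 2 has {1,2,3,5,6}; col 1 has {1,2,3,5,6}; region has {1,2,3,5,6} → only 4 remains.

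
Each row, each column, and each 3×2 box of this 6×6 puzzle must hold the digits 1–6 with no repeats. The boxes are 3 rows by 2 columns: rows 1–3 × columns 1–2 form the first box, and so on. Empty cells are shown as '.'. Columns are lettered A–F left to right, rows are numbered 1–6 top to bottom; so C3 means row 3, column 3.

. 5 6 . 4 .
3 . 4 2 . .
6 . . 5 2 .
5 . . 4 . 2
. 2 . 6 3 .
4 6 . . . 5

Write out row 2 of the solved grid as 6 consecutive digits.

314256

B2 = 1: row 2 has {2,3,4}; col 2 has {2,5,6}; box has {3,5,6} → only 1 remains.
F2 = 6: row 2 has {1,2,3,4}; col 6 has {2,5}; box has {2,4} → only 6 remains.
B3 = 4: row 3 has {2,5,6}; col 2 has {1,2,5,6}; box has {1,3,5,6} → only 4 remains.
B4 = 3: row 4 has {2,4,5}; col 2 has {1,2,4,5,6}; box has {2,4,5,6} → only 3 remains.
C4 = 1: row 4 has {2,3,4,5}; col 3 has {4,6}; box has {4,6} → only 1 remains.
E4 = 6: row 4 has {1,2,3,4,5}; col 5 has {2,3,4}; box has {2,3,5} → only 6 remains.
A5 = 1: row 5 has {2,3,6}; col 1 has {3,4,5,6}; box has {2,3,4,5,6} → only 1 remains.
C5 = 5: row 5 has {1,2,3,6}; col 3 has {1,4,6}; box has {1,4,6} → only 5 remains.
F5 = 4: row 5 has {1,2,3,5,6}; col 6 has {2,5,6}; box has {2,3,5,6} → only 4 remains.
D6 = 3: row 6 has {4,5,6}; col 4 has {2,4,5,6}; box has {1,4,5,6} → only 3 remains.
E6 = 1: row 6 has {3,4,5,6}; col 5 has {2,3,4,6}; box has {2,3,4,5,6} → only 1 remains.
A1 = 2: row 1 has {4,5,6}; col 1 has {1,3,4,5,6}; box has {1,3,4,5,6} → only 2 remains.
D1 = 1: row 1 has {2,4,5,6}; col 4 has {2,3,4,5,6}; box has {2,4,5,6} → only 1 remains.
F1 = 3: row 1 has {1,2,4,5,6}; col 6 has {2,4,5,6}; box has {2,4,6} → only 3 remains.
E2 = 5: row 2 has {1,2,3,4,6}; col 5 has {1,2,3,4,6}; box has {2,3,4,6} → only 5 remains.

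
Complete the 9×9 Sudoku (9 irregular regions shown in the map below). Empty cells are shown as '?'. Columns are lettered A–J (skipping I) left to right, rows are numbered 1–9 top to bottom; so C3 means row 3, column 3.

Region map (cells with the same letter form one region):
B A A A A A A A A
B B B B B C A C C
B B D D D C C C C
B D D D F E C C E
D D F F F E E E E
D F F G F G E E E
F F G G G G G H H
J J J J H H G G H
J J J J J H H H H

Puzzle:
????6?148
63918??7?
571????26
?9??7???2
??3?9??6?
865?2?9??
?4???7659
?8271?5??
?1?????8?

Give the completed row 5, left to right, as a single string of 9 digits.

723895461

A1 = 2 (sole candidate).
B1 = 5 (sole candidate).
C1 = 7 (sole candidate).
G2 = 2 (sole candidate).
A4 = 4 (sole candidate).
C4 = 6 (sole candidate).
A5 = 7: row 5 has {3,6,9}; col 1 has {2,4,5,6,8}; region has {1,6,8,9} → only 7 remains.
B5 = 2: row 5 has {3,6,7,9}; col 2 has {1,3,4,5,6,7,8,9}; region has {1,6,7,8,9} → only 2 remains.
D5 = 8: row 5 has {2,3,6,7,9}; col 4 has {1,7}; region has {2,3,4,5,6,7,9} → only 8 remains.
G5 = 4: row 5 has {2,3,6,7,8,9}; col 7 has {1,2,5,6,9}; region has {2,6,9} → only 4 remains.
A7 = 1 (sole candidate).
C7 = 8 (sole candidate).
E7 = 3 (sole candidate).
H8 = 9 (sole candidate).
C9 = 4 (sole candidate).
E9 = 5 (sole candidate).
E3 = 4 (sole candidate).
D6 = 4 (sole candidate).
F6 = 1 (sole candidate).
H6 = 3 (sole candidate).
J6 = 7 (sole candidate).
D7 = 2 (sole candidate).
A8 = 3 (sole candidate).
J8 = 4 (sole candidate).
A9 = 9 (sole candidate).
D9 = 6 (sole candidate).
J9 = 3 (sole candidate).
J2 = 5 (sole candidate).
D3 = 3 (sole candidate).
G3 = 8 (sole candidate).
D4 = 5 (sole candidate).
F4 = 8 (sole candidate).
G4 = 3 (sole candidate).
H4 = 1 (sole candidate).
F5 = 5: row 5 has {2,3,4,6,7,8,9}; col 6 has {1,7,8}; region has {2,3,4,6,7,8,9} → only 5 remains.
J5 = 1: row 5 has {2,3,4,5,6,7,8,9}; col 9 has {2,3,4,5,6,7,8,9}; region has {2,3,4,5,6,7,8,9} → only 1 remains.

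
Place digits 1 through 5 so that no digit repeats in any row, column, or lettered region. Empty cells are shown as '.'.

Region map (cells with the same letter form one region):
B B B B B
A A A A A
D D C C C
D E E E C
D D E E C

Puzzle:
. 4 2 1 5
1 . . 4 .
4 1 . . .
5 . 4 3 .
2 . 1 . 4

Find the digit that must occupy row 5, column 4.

row 1, column 1 = 3 (sole candidate).
row 4, column 2 = 2 (sole candidate).
row 4, column 5 = 1 (sole candidate).
row 5, column 2 = 3 (sole candidate).
row 5, column 4 = 5: row 5 has {1,2,3,4}; col 4 has {1,3,4}; region has {1,2,3,4} → only 5 remains.

5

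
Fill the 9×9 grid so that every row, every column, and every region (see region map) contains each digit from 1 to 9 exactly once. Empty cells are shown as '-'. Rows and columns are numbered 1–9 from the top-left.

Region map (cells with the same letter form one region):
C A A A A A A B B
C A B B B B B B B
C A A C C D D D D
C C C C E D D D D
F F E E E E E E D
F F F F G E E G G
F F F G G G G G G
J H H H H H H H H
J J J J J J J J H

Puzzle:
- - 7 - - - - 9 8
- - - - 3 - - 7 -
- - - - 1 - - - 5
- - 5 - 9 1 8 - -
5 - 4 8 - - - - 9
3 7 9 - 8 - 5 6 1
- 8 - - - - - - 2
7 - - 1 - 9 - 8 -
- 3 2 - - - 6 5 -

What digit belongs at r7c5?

7

r6c6 = 2 (sole candidate).
r9c5 = 4 (sole candidate).
r9c6 = 8 (sole candidate).
r9c9 = 7 (sole candidate).
r6c4 = 4 (sole candidate).
r9c4 = 9 (sole candidate).
r9c1 = 1 (sole candidate).
r7c1 = 6 (sole candidate).
r7c3 = 1 (sole candidate).
r2c3 = 6 (sole candidate).
r2c9 = 4 (sole candidate).
r5c2 = 2 (sole candidate).
r8c3 = 3 (sole candidate).
r8c9 = 6 (sole candidate).
r2c6 = 5 (sole candidate).
r3c3 = 8 (sole candidate).
r4c9 = 3 (sole candidate).
r2c4 = 2 (sole candidate).
r2c7 = 1 (sole candidate).
r2c2 = 9 (sole candidate).
r2c1 = 8 (sole candidate).
r1c2 = 1 (hidden single in row 1).
r3c4 = 3 (hidden single in row 3).
r3c1 = 9 (hidden single in row 3).
r4c4 = 7 (hidden single in row 4).
r7c4 = 5 (sole candidate).
r7c5 = 7: row 7 has {1,2,5,6,8}; col 5 has {1,3,4,8,9}; region has {1,2,5,6,8} → only 7 remains.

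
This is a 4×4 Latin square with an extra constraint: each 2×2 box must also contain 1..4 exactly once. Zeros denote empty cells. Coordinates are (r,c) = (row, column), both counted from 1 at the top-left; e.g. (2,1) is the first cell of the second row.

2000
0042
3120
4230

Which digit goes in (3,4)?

4

(1,3) = 1: row 1 has {2}; col 3 has {2,3,4}; box has {2,4} → only 1 remains.
(1,4) = 3: row 1 has {1,2}; col 4 has {2}; box has {1,2,4} → only 3 remains.
(2,1) = 1: row 2 has {2,4}; col 1 has {2,3,4}; box has {2} → only 1 remains.
(2,2) = 3: row 2 has {1,2,4}; col 2 has {1,2}; box has {1,2} → only 3 remains.
(3,4) = 4: row 3 has {1,2,3}; col 4 has {2,3}; box has {2,3} → only 4 remains.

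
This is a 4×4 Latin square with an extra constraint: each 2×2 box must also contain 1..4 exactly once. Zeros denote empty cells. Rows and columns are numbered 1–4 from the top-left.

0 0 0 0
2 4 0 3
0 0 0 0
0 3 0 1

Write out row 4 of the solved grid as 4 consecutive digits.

R1C2 = 1 (sole candidate).
R2C3 = 1 (sole candidate).
R3C2 = 2 (sole candidate).
R3C4 = 4 (sole candidate).
R4C1 = 4: row 4 has {1,3}; col 1 has {2}; box has {2,3} → only 4 remains.
R4C3 = 2: row 4 has {1,3,4}; col 3 has {1}; box has {1,4} → only 2 remains.

4321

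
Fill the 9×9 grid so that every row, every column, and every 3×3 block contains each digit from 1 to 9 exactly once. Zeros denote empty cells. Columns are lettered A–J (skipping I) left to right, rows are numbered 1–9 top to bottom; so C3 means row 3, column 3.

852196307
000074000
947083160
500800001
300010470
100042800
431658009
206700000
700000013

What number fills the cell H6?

5

H1 = 4 (sole candidate).
A2 = 6 (sole candidate).
B2 = 1 (sole candidate).
C2 = 3 (sole candidate).
C6 = 9 (sole candidate).
H7 = 2 (sole candidate).
E8 = 3 (sole candidate).
G8 = 5 (sole candidate).
H8 = 8 (sole candidate).
J8 = 4 (sole candidate).
E9 = 2 (sole candidate).
F9 = 9 (sole candidate).
G9 = 6 (sole candidate).
C4 = 4 (sole candidate).
E4 = 6 (sole candidate).
F4 = 7 (sole candidate).
C5 = 8 (sole candidate).
F5 = 5 (sole candidate).
D6 = 3 (sole candidate).
H6 = 5: row 6 has {1,2,3,4,8,9}; col 8 has {1,2,4,6,7,8}; box has {1,4,7,8} → only 5 remains.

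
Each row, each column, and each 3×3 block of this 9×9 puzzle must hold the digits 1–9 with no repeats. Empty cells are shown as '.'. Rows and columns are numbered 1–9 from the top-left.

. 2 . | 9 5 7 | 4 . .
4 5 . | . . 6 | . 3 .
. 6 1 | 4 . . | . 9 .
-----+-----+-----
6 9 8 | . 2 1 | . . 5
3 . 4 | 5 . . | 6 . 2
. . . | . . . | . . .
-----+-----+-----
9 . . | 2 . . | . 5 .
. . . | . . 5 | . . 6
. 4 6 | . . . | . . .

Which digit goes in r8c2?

r1c1 = 8: row 1 has {2,4,5,7,9}; col 1 has {3,4,6,9}; box has {1,2,4,5,6} → only 8 remains.
r1c3 = 3: row 1 has {2,4,5,7,8,9}; col 3 has {1,4,6,8}; box has {1,2,4,5,6,8} → only 3 remains.
r1c9 = 1: row 1 has {2,3,4,5,7,8,9}; col 9 has {2,5,6}; box has {3,4,9} → only 1 remains.
r3c1 = 7: row 3 has {1,4,6,9}; col 1 has {3,4,6,8,9}; box has {1,2,3,4,5,6,8} → only 7 remains.
r3c9 = 8: row 3 has {1,4,6,7,9}; col 9 has {1,2,5,6}; box has {1,3,4,9} → only 8 remains.
r7c3 = 7: row 7 has {2,5,9}; col 3 has {1,3,4,6,8}; box has {4,6,9} → only 7 remains.
r8c3 = 2: row 8 has {5,6}; col 3 has {1,3,4,6,7,8}; box has {4,6,7,9} → only 2 remains.
r1c8 = 6: row 1 has {1,2,3,4,5,7,8,9}; col 8 has {3,5,9}; box has {1,3,4,8,9} → only 6 remains.
r2c3 = 9: row 2 has {3,4,5,6}; col 3 has {1,2,3,4,6,7,8}; box has {1,2,3,4,5,6,7,8} → only 9 remains.
r2c9 = 7: row 2 has {3,4,5,6,9}; col 9 has {1,2,5,6,8}; box has {1,3,4,6,8,9} → only 7 remains.
r3c5 = 3: row 3 has {1,4,6,7,8,9}; col 5 has {2,5}; box has {4,5,6,7,9} → only 3 remains.
r3c6 = 2: row 3 has {1,3,4,6,7,8,9}; col 6 has {1,5,6,7}; box has {3,4,5,6,7,9} → only 2 remains.
r3c7 = 5: row 3 has {1,2,3,4,6,7,8,9}; col 7 has {4,6}; box has {1,3,4,6,7,8,9} → only 5 remains.
r6c3 = 5: row 6 has {}; col 3 has {1,2,3,4,6,7,8,9}; box has {3,4,6,8,9} → only 5 remains.
r8c1 = 1: row 8 has {2,5,6}; col 1 has {3,4,6,7,8,9}; box has {2,4,6,7,9} → only 1 remains.
r9c1 = 5: row 9 has {4,6}; col 1 has {1,3,4,6,7,8,9}; box has {1,2,4,6,7,9} → only 5 remains.
r2c7 = 2: row 2 has {3,4,5,6,7,9}; col 7 has {4,5,6}; box has {1,3,4,5,6,7,8,9} → only 2 remains.
r6c1 = 2: row 6 has {5}; col 1 has {1,3,4,5,6,7,8,9}; box has {3,4,5,6,8,9} → only 2 remains.
r4c8 = 4: in row 4, 4 can only go here (every other open cell in that row sees a 4).
r7c5 = 6: in row 7, 6 can only go here (every other open cell in that row sees a 6).
r6c4 = 6: in row 6, 6 can only go here (every other open cell in that row sees a 6).
r7c7 = 1: in row 7, 1 can only go here (every other open cell in that row sees a 1).
r8c5 = 4: in row 8, 4 can only go here (every other open cell in that row sees a 4).
r6c6 = 4: in row 6, 4 can only go here (every other open cell in that row sees a 4).
r7c9 = 4: in row 7, 4 can only go here (every other open cell in that row sees a 4).
r8c7 = 9: in row 8, 9 can only go here (every other open cell in that row sees a 9).
r9c9 = 3: row 9 has {4,5,6}; col 9 has {1,2,4,5,6,7,8}; box has {1,4,5,6,9} → only 3 remains.
r6c9 = 9: row 6 has {2,4,5,6}; col 9 has {1,2,3,4,5,6,7,8}; box has {2,4,5,6} → only 9 remains.
r6c7 = 3: in row 6, 3 can only go here (every other open cell in that row sees a 3).
r4c7 = 7: row 4 has {1,2,4,5,6,8,9}; col 7 has {1,2,3,4,5,6,9}; box has {2,3,4,5,6,9} → only 7 remains.
r9c7 = 8: row 9 has {3,4,5,6}; col 7 has {1,2,3,4,5,6,7,9}; box has {1,3,4,5,6,9} → only 8 remains.
r4c4 = 3: row 4 has {1,2,4,5,6,7,8,9}; col 4 has {2,4,5,6,9}; box has {1,2,4,5,6} → only 3 remains.
r8c8 = 7: row 8 has {1,2,4,5,6,9}; col 8 has {3,4,5,6,9}; box has {1,3,4,5,6,8,9} → only 7 remains.
r9c6 = 9: row 9 has {3,4,5,6,8}; col 6 has {1,2,4,5,6,7}; box has {2,4,5,6} → only 9 remains.
r9c8 = 2: row 9 has {3,4,5,6,8,9}; col 8 has {3,4,5,6,7,9}; box has {1,3,4,5,6,7,8,9} → only 2 remains.
r5c6 = 8: row 5 has {2,3,4,5,6}; col 6 has {1,2,4,5,6,7,9}; box has {1,2,3,4,5,6} → only 8 remains.
r5c8 = 1: row 5 has {2,3,4,5,6,8}; col 8 has {2,3,4,5,6,7,9}; box has {2,3,4,5,6,7,9} → only 1 remains.
r6c5 = 7: row 6 has {2,3,4,5,6,9}; col 5 has {2,3,4,5,6}; box has {1,2,3,4,5,6,8} → only 7 remains.
r6c8 = 8: row 6 has {2,3,4,5,6,7,9}; col 8 has {1,2,3,4,5,6,7,9}; box has {1,2,3,4,5,6,7,9} → only 8 remains.
r7c6 = 3: row 7 has {1,2,4,5,6,7,9}; col 6 has {1,2,4,5,6,7,8,9}; box has {2,4,5,6,9} → only 3 remains.
r8c4 = 8: row 8 has {1,2,4,5,6,7,9}; col 4 has {2,3,4,5,6,9}; box has {2,3,4,5,6,9} → only 8 remains.
r9c5 = 1: row 9 has {2,3,4,5,6,8,9}; col 5 has {2,3,4,5,6,7}; box has {2,3,4,5,6,8,9} → only 1 remains.
r2c4 = 1: row 2 has {2,3,4,5,6,7,9}; col 4 has {2,3,4,5,6,8,9}; box has {2,3,4,5,6,7,9} → only 1 remains.
r2c5 = 8: row 2 has {1,2,3,4,5,6,7,9}; col 5 has {1,2,3,4,5,6,7}; box has {1,2,3,4,5,6,7,9} → only 8 remains.
r5c2 = 7: row 5 has {1,2,3,4,5,6,8}; col 2 has {2,4,5,6,9}; box has {2,3,4,5,6,8,9} → only 7 remains.
r5c5 = 9: row 5 has {1,2,3,4,5,6,7,8}; col 5 has {1,2,3,4,5,6,7,8}; box has {1,2,3,4,5,6,7,8} → only 9 remains.
r6c2 = 1: row 6 has {2,3,4,5,6,7,8,9}; col 2 has {2,4,5,6,7,9}; box has {2,3,4,5,6,7,8,9} → only 1 remains.
r7c2 = 8: row 7 has {1,2,3,4,5,6,7,9}; col 2 has {1,2,4,5,6,7,9}; box has {1,2,4,5,6,7,9} → only 8 remains.
r8c2 = 3: row 8 has {1,2,4,5,6,7,8,9}; col 2 has {1,2,4,5,6,7,8,9}; box has {1,2,4,5,6,7,8,9} → only 3 remains.

3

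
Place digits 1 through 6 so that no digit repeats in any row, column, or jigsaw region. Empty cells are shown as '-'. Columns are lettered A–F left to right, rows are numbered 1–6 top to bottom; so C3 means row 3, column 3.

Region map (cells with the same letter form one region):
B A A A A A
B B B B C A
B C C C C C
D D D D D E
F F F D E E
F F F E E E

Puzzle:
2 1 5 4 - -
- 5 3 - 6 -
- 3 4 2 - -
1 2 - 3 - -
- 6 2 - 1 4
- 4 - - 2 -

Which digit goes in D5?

5

E1 = 3: row 1 has {1,2,4,5}; col 5 has {1,2,6}; region has {1,4,5} → only 3 remains.
F1 = 6: row 1 has {1,2,3,4,5}; col 6 has {4}; region has {1,3,4,5} → only 6 remains.
A2 = 4: row 2 has {3,5,6}; col 1 has {1,2}; region has {2,3,5} → only 4 remains.
D2 = 1: row 2 has {3,4,5,6}; col 4 has {2,3,4}; region has {2,3,4,5} → only 1 remains.
F2 = 2: row 2 has {1,3,4,5,6}; col 6 has {4,6}; region has {1,3,4,5,6} → only 2 remains.
A3 = 6: row 3 has {2,3,4}; col 1 has {1,2,4}; region has {1,2,3,4,5} → only 6 remains.
E3 = 5: row 3 has {2,3,4,6}; col 5 has {1,2,3,6}; region has {2,3,4,6} → only 5 remains.
F3 = 1: row 3 has {2,3,4,5,6}; col 6 has {2,4,6}; region has {2,3,4,5,6} → only 1 remains.
C4 = 6: row 4 has {1,2,3}; col 3 has {2,3,4,5}; region has {1,2,3} → only 6 remains.
E4 = 4: row 4 has {1,2,3,6}; col 5 has {1,2,3,5,6}; region has {1,2,3,6} → only 4 remains.
F4 = 5: row 4 has {1,2,3,4,6}; col 6 has {1,2,4,6}; region has {1,2,4} → only 5 remains.
D5 = 5: row 5 has {1,2,4,6}; col 4 has {1,2,3,4}; region has {1,2,3,4,6} → only 5 remains.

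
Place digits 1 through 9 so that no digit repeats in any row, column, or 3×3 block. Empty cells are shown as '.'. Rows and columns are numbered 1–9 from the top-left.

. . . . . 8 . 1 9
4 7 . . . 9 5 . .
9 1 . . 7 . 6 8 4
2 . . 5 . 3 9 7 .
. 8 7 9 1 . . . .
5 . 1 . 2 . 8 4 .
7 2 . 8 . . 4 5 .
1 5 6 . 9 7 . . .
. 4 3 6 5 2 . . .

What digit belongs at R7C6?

R3C6 = 5 (sole candidate).
R4C2 = 6 (sole candidate).
R4C3 = 4 (sole candidate).
R4C5 = 8 (sole candidate).
R4C9 = 1 (sole candidate).
R5C1 = 3 (sole candidate).
R5C7 = 2 (sole candidate).
R5C8 = 6 (sole candidate).
R5C9 = 5 (sole candidate).
R6C2 = 9 (sole candidate).
R6C4 = 7 (sole candidate).
R6C6 = 6 (sole candidate).
R6C9 = 3 (sole candidate).
R7C3 = 9 (sole candidate).
R7C5 = 3 (sole candidate).
R7C6 = 1: row 7 has {2,3,4,5,7,8,9}; col 6 has {2,3,5,6,7,8,9}; box has {2,3,5,6,7,8,9} → only 1 remains.

1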